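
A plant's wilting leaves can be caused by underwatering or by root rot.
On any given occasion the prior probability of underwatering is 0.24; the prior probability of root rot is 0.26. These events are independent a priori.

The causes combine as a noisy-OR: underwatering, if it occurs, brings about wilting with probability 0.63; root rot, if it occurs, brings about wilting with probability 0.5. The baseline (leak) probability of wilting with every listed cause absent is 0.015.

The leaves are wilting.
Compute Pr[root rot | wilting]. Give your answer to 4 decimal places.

Under noisy-OR, P(wilting | causes) = 1 − (1−0.015)·∏(1−qᵢ) over the active causes.
Weight on root rot=true, given the evidence: 0.100282 + 0.051029 = 0.151311
Denominator P(wilting): 0.015×0.76×0.74 + 0.5075×0.76×0.26 + 0.63555×0.24×0.74 + 0.817775×0.24×0.26 = 0.272621
P(root rot | wilting) = 0.151311/0.272621 ≈ 0.5550

Pr[root rot | wilting] ≈ 0.5550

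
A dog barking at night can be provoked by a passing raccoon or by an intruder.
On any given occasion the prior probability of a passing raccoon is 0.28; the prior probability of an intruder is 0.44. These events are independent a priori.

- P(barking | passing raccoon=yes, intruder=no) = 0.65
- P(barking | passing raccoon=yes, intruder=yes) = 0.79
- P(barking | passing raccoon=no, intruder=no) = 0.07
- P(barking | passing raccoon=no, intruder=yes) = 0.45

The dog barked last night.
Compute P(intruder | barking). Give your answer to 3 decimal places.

P(intruder | barking) ≈ 0.648

P(barking) = 0.07×0.72×0.56 + 0.45×0.72×0.44 + 0.65×0.28×0.56 + 0.79×0.28×0.44 = 0.028224 + 0.142560 + 0.101920 + 0.097328 = 0.370032
Restricting to configurations with intruder present: 0.142560 + 0.097328 = 0.239888.
P(intruder | barking) = 0.239888 / 0.370032 ≈ 0.648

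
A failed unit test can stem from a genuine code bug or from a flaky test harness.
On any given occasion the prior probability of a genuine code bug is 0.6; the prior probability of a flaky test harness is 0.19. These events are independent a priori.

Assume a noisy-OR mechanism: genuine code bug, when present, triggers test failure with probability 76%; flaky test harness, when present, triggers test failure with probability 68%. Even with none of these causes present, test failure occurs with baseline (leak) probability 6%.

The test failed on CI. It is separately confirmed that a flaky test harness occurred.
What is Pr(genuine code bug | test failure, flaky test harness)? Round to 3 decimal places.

Under noisy-OR, P(test failure | causes) = 1 − (1−0.06)·∏(1−qᵢ) over the active causes.
P(test failure | flaky test harness) = 0.6992×0.4 + 0.927808×0.6 = 0.279680 + 0.556685 = 0.836365
The genuine code bug-present share is 0.927808×0.6 = 0.556685.
So P(genuine code bug | test failure, flaky test harness) = 0.556685/0.836365 ≈ 0.666.

Pr(genuine code bug | test failure, flaky test harness) ≈ 0.666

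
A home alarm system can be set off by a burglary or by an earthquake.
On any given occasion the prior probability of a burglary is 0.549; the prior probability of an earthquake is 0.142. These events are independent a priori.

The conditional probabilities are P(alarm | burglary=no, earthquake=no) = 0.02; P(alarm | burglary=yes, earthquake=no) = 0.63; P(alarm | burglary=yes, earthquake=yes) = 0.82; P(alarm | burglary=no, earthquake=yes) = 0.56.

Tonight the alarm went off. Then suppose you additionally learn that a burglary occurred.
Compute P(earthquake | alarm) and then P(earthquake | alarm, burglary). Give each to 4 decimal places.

P(earthquake | alarm) ≈ 0.2468; P(earthquake | alarm, burglary) ≈ 0.1772

Sum P(alarm|·) weighted by the priors over the 4 (burglary, earthquake) configurations:
  P(alarm) = 0.02·0.451·0.858 + 0.56·0.451·0.142 + 0.63·0.549·0.858 + 0.82·0.549·0.142
        = 0.007739 + 0.035864 + 0.296756 + 0.063926 = 0.404285
Configurations with earthquake contribute 0.099790, so
  P(earthquake | alarm) = 0.099790 / 0.404285 ≈ 0.2468

With the extra evidence:
For the numerator, keep only earthquake=true terms: 0.82×0.142 = 0.116440
The normalizing constant is 0.63×0.858 + 0.82×0.142 = 0.656980
Posterior = 0.116440 / 0.656980 ≈ 0.1772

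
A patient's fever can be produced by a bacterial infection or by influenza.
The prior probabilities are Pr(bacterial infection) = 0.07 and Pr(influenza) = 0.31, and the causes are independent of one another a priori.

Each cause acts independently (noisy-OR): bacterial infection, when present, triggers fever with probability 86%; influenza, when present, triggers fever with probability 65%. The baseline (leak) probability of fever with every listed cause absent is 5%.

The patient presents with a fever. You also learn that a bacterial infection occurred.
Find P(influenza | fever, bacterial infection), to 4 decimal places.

P(influenza | fever, bacterial infection) ≈ 0.3307

Under noisy-OR, P(fever | causes) = 1 − (1−0.05)·∏(1−qᵢ) over the active causes.
By total probability over both values of influenza:
  P(fever | bacterial infection) = 0.867*0.69 + 0.95345*0.31
        = 0.598230 + 0.295569 = 0.893799
Configurations with influenza contribute 0.295569, so
  P(influenza | fever, bacterial infection) = 0.295569 / 0.893799 ≈ 0.3307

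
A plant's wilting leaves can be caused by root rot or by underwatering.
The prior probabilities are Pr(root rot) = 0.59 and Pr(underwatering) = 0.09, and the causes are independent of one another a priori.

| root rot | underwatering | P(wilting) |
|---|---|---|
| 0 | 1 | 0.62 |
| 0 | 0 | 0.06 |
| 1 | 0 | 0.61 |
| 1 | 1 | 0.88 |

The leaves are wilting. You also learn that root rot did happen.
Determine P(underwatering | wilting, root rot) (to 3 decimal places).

P(underwatering | wilting, root rot) ≈ 0.125

Weight on underwatering=true, given the evidence: 0.88*0.09 = 0.079200
The normalizing constant is 0.61*0.91 + 0.88*0.09 = 0.634300
P(underwatering | wilting, root rot) = 0.079200/0.634300 ≈ 0.125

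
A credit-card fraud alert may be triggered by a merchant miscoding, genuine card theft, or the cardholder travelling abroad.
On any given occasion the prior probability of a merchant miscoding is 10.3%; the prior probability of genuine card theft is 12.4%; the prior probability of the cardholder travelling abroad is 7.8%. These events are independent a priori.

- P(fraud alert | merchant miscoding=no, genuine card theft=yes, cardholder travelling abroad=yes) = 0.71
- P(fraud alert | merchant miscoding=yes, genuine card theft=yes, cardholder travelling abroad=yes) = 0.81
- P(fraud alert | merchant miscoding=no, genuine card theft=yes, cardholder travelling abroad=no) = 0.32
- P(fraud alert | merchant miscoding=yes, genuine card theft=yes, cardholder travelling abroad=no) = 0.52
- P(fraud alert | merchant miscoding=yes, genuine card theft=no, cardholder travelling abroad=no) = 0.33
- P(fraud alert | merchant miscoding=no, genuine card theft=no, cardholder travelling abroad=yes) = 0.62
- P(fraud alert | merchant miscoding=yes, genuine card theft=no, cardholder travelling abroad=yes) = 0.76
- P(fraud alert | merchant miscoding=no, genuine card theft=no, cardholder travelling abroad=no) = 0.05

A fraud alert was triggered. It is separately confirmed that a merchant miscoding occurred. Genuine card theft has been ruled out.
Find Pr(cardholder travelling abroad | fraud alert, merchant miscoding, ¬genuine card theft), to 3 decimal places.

Sum P(fraud alert|·) weighted by the priors over both values of cardholder travelling abroad:
  P(fraud alert | merchant miscoding, ¬genuine card theft) = 0.33*0.922 + 0.76*0.078
        = 0.304260 + 0.059280 = 0.363540
Keeping only the cardholder travelling abroad-present terms gives 0.059280, so
  P(cardholder travelling abroad | fraud alert, merchant miscoding, ¬genuine card theft) = 0.059280 / 0.363540 ≈ 0.163

Pr(cardholder travelling abroad | fraud alert, merchant miscoding, ¬genuine card theft) ≈ 0.163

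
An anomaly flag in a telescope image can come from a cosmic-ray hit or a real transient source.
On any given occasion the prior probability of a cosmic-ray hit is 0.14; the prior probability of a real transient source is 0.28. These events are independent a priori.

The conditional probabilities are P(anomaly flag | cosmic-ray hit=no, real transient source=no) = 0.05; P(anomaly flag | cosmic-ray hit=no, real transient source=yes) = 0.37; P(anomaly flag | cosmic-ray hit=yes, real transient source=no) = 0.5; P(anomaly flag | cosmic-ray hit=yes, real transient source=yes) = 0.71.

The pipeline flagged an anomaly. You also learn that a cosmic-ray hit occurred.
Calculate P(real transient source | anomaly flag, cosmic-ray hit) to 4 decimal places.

P(anomaly flag | cosmic-ray hit) = 0.5·0.72 + 0.71·0.28 = 0.360000 + 0.198800 = 0.558800
The real transient source-present share is 0.71·0.28 = 0.198800.
Hence the posterior is 0.198800/0.558800 ≈ 0.3558.

P(real transient source | anomaly flag, cosmic-ray hit) ≈ 0.3558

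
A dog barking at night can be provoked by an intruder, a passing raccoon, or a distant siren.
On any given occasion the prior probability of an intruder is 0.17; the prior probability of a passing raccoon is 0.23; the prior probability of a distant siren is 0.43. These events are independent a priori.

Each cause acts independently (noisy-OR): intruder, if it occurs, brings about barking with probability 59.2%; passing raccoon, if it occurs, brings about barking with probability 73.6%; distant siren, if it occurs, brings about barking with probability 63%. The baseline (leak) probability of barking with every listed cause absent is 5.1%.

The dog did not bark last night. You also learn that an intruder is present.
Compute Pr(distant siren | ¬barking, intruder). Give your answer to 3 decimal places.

Under noisy-OR, P(barking | causes) = 1 − (1−0.051)·∏(1−qᵢ) over the active causes.
Sum P(¬barking|·) weighted by the priors over the 4 (passing raccoon, distant siren) configurations:
  P(¬barking | intruder) = 0.387192*0.77*0.57 + 0.143261*0.77*0.43 + 0.102219*0.23*0.57 + 0.037821*0.23*0.43
        = 0.169939 + 0.047434 + 0.013401 + 0.003740 = 0.234514
Configurations with distant siren contribute 0.051174, so
  P(distant siren | ¬barking, intruder) = 0.051174 / 0.234514 ≈ 0.218

Pr(distant siren | ¬barking, intruder) ≈ 0.218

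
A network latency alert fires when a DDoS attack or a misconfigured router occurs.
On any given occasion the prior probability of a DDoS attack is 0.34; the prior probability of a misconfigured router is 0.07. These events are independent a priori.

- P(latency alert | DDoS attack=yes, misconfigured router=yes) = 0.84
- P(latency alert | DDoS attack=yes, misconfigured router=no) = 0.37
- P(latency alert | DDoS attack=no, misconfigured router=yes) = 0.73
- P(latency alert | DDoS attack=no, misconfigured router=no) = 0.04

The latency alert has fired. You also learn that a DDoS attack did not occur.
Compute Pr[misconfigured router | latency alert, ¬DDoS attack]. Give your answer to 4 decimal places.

Numerator (weight on configurations with misconfigured router): 0.73*0.07 = 0.051100
Denominator P(latency alert | ¬DDoS attack): 0.04*0.93 + 0.73*0.07 = 0.088300
Posterior = 0.051100 / 0.088300 ≈ 0.5787

Pr[misconfigured router | latency alert, ¬DDoS attack] ≈ 0.5787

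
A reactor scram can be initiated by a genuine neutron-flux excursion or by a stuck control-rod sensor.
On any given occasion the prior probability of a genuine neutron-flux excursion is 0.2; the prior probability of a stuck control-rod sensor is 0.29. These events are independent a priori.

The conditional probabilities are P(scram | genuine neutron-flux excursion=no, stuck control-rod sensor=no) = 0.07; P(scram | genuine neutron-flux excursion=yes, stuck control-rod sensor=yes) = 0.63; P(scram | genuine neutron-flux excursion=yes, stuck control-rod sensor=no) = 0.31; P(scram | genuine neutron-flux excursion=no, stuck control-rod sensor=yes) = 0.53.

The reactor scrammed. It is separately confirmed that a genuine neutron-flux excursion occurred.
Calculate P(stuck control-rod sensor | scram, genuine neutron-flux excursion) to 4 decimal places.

P(stuck control-rod sensor | scram, genuine neutron-flux excursion) ≈ 0.4536

For the numerator, keep only stuck control-rod sensor=true terms: 0.63×0.29 = 0.182700
Normalizer over all consistent configurations: 0.31×0.71 + 0.63×0.29 = 0.402800
P(stuck control-rod sensor | scram, genuine neutron-flux excursion) = 0.182700/0.402800 ≈ 0.4536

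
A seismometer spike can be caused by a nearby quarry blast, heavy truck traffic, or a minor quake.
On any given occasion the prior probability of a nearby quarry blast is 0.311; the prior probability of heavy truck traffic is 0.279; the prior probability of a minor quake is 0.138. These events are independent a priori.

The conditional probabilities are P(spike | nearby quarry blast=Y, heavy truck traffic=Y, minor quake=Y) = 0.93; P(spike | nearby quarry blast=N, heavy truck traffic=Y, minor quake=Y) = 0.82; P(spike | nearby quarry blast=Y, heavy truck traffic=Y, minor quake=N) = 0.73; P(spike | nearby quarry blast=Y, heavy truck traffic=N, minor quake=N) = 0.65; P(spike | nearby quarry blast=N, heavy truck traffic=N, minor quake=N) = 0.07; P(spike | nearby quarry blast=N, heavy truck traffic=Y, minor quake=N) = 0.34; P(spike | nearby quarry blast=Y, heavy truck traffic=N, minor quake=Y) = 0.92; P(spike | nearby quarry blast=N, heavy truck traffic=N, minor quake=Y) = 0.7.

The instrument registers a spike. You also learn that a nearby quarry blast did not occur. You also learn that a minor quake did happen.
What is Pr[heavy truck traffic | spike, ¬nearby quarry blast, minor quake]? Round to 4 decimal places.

Pr[heavy truck traffic | spike, ¬nearby quarry blast, minor quake] ≈ 0.3119

P(spike | ¬nearby quarry blast, minor quake) = 0.7·0.721 + 0.82·0.279 = 0.504700 + 0.228780 = 0.733480
Restricting to configurations with heavy truck traffic present: 0.82·0.279 = 0.228780.
P(heavy truck traffic | spike, ¬nearby quarry blast, minor quake) = 0.228780 / 0.733480 ≈ 0.3119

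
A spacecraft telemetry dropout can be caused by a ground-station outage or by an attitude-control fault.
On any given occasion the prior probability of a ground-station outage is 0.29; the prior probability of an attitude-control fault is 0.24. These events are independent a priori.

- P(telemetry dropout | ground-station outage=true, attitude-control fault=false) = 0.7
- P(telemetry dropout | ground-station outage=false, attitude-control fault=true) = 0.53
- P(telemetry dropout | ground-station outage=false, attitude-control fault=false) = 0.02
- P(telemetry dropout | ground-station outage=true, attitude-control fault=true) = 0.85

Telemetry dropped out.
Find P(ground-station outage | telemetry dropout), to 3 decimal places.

P(ground-station outage | telemetry dropout) ≈ 0.679

P(telemetry dropout) = 0.02×0.71×0.76 + 0.53×0.71×0.24 + 0.7×0.29×0.76 + 0.85×0.29×0.24 = 0.010792 + 0.090312 + 0.154280 + 0.059160 = 0.314544
Restricting to configurations with ground-station outage present: 0.154280 + 0.059160 = 0.213440.
So P(ground-station outage | telemetry dropout) = 0.213440/0.314544 ≈ 0.679.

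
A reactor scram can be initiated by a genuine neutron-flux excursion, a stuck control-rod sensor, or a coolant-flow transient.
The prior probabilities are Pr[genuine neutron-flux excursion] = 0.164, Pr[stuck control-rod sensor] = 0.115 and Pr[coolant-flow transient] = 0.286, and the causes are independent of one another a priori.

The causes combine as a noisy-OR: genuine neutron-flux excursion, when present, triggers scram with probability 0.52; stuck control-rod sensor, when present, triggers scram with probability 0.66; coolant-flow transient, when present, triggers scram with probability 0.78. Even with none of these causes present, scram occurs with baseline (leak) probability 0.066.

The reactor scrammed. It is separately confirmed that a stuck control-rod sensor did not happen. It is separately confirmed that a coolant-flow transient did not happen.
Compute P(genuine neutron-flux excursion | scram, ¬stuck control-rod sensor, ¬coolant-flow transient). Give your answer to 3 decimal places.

Under noisy-OR, P(scram | causes) = 1 − (1−0.066)·∏(1−qᵢ) over the active causes.
P(scram | ¬stuck control-rod sensor, ¬coolant-flow transient) = 0.066*0.836 + 0.55168*0.164 = 0.055176 + 0.090476 = 0.145652
The genuine neutron-flux excursion-present share is 0.55168*0.164 = 0.090476.
Hence the posterior is 0.090476/0.145652 ≈ 0.621.

P(genuine neutron-flux excursion | scram, ¬stuck control-rod sensor, ¬coolant-flow transient) ≈ 0.621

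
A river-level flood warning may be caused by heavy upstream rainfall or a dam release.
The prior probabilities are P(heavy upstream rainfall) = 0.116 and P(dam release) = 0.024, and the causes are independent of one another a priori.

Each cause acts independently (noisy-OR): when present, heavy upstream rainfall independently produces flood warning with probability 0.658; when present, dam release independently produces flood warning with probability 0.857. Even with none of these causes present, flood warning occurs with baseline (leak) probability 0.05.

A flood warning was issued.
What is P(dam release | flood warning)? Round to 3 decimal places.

P(dam release | flood warning) ≈ 0.149

Under noisy-OR, P(flood warning | causes) = 1 − (1−0.05)·∏(1−qᵢ) over the active causes.
P(flood warning) = 0.05*0.884*0.976 + 0.86415*0.884*0.024 + 0.6751*0.116*0.976 + 0.953539*0.116*0.024 = 0.043139 + 0.018334 + 0.076432 + 0.002655 = 0.140560
Of this, 0.020989 comes from 0.018334 + 0.002655 (the dam release=true cases).
P(dam release | flood warning) = 0.020989 / 0.140560 ≈ 0.149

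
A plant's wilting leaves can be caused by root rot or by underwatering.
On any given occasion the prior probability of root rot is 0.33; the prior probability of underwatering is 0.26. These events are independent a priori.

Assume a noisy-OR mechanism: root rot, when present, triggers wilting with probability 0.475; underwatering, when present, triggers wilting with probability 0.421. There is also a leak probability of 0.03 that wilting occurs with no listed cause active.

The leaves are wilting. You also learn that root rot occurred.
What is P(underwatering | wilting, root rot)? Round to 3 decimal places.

Under noisy-OR, P(wilting | causes) = 1 − (1−0.03)·∏(1−qᵢ) over the active causes.
Sum P(wilting|·) weighted by the priors over both values of underwatering:
  P(wilting | root rot) = 0.49075×0.74 + 0.705144×0.26
        = 0.363155 + 0.183337 = 0.546492
The terms with underwatering present sum to 0.183337, so
  P(underwatering | wilting, root rot) = 0.183337 / 0.546492 ≈ 0.335

P(underwatering | wilting, root rot) ≈ 0.335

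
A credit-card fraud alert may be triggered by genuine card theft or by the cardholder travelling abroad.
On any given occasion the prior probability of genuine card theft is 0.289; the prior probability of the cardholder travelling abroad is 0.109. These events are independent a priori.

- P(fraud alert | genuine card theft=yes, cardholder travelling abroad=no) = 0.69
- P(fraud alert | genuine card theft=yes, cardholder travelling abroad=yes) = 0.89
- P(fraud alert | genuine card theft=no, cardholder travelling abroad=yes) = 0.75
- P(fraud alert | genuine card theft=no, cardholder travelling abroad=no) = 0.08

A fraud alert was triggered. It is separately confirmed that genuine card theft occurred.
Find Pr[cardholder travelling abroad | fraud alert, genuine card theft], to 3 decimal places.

Sum P(fraud alert|·) weighted by the priors over both values of cardholder travelling abroad:
  P(fraud alert | genuine card theft) = 0.69·0.891 + 0.89·0.109
        = 0.614790 + 0.097010 = 0.711800
Configurations with cardholder travelling abroad contribute 0.097010, so
  P(cardholder travelling abroad | fraud alert, genuine card theft) = 0.097010 / 0.711800 ≈ 0.136

Pr[cardholder travelling abroad | fraud alert, genuine card theft] ≈ 0.136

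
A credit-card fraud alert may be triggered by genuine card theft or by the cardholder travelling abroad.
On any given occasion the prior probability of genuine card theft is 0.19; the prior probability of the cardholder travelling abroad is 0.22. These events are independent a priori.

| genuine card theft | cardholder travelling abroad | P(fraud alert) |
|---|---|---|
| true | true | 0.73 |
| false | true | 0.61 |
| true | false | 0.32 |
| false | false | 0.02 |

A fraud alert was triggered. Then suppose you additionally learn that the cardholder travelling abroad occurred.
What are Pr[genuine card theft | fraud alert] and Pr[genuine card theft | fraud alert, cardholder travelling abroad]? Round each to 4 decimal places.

Pr[genuine card theft | fraud alert] ≈ 0.3911; Pr[genuine card theft | fraud alert, cardholder travelling abroad] ≈ 0.2192

Enumerate the 4 (genuine card theft, cardholder travelling abroad) configurations and weight by the priors:
  P(fraud alert) = 0.02×0.81×0.78 + 0.61×0.81×0.22 + 0.32×0.19×0.78 + 0.73×0.19×0.22
        = 0.012636 + 0.108702 + 0.047424 + 0.030514 = 0.199276
Configurations with genuine card theft contribute 0.077938, so
  P(genuine card theft | fraud alert) = 0.077938 / 0.199276 ≈ 0.3911

Now condition on the additional information:
P(fraud alert | cardholder travelling abroad) = 0.61×0.81 + 0.73×0.19 = 0.494100 + 0.138700 = 0.632800
Of this, 0.138700 comes from 0.73×0.19 (the genuine card theft=true cases).
Hence the posterior is 0.138700/0.632800 ≈ 0.2192.
— cardholder travelling abroad explains away the evidence for genuine card theft.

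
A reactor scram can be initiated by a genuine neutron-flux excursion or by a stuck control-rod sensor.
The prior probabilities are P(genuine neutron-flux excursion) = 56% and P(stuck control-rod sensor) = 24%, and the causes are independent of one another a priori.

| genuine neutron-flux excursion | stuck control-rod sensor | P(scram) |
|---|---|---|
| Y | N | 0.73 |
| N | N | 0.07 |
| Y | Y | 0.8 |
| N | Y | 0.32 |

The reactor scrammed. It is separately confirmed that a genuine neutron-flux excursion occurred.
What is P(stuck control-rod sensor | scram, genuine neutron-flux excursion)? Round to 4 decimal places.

P(scram | genuine neutron-flux excursion) = 0.73*0.76 + 0.8*0.24 = 0.554800 + 0.192000 = 0.746800
The stuck control-rod sensor-present share is 0.8*0.24 = 0.192000.
So P(stuck control-rod sensor | scram, genuine neutron-flux excursion) = 0.192000/0.746800 ≈ 0.2571.

P(stuck control-rod sensor | scram, genuine neutron-flux excursion) ≈ 0.2571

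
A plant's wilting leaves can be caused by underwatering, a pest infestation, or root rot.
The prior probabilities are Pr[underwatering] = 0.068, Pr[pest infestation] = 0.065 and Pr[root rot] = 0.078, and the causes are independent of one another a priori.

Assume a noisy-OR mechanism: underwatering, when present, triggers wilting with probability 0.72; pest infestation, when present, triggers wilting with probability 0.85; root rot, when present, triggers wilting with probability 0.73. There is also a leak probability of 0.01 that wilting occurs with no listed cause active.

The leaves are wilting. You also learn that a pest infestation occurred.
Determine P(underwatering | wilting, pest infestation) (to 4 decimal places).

P(underwatering | wilting, pest infestation) ≈ 0.0754

Under noisy-OR, P(wilting | causes) = 1 − (1−0.01)·∏(1−qᵢ) over the active causes.
By total probability over the 4 (underwatering, root rot) configurations:
  P(wilting | pest infestation) = 0.8515·0.932·0.922 + 0.959905·0.932·0.078 + 0.95842·0.068·0.922 + 0.988773·0.068·0.078
        = 0.731697 + 0.069781 + 0.060089 + 0.005244 = 0.866811
Configurations with underwatering contribute 0.065333, so
  P(underwatering | wilting, pest infestation) = 0.065333 / 0.866811 ≈ 0.0754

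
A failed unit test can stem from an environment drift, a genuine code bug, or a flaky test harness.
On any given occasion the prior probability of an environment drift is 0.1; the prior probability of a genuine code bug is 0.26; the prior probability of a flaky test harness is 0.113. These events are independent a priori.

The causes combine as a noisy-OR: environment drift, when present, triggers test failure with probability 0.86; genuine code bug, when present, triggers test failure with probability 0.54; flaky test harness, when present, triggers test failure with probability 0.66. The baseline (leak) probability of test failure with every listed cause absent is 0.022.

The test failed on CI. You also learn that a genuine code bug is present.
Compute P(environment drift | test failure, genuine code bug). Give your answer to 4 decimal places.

P(environment drift | test failure, genuine code bug) ≈ 0.1520

Under noisy-OR, P(test failure | causes) = 1 − (1−0.022)·∏(1−qᵢ) over the active causes.
Numerator (weight on configurations with environment drift): 0.083113 + 0.011058 = 0.094171
Denominator P(test failure | genuine code bug): 0.55012*0.9*0.887 + 0.847041*0.9*0.113 + 0.937017*0.1*0.887 + 0.978586*0.1*0.113 = 0.619476
Posterior = 0.094171 / 0.619476 ≈ 0.1520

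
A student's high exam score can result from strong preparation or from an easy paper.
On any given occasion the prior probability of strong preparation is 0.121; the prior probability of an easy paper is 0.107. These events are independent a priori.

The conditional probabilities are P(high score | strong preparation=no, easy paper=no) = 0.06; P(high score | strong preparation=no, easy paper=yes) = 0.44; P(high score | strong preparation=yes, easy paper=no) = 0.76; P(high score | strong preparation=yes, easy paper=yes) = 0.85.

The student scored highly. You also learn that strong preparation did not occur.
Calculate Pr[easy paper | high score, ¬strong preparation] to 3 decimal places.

Pr[easy paper | high score, ¬strong preparation] ≈ 0.468

Weight on easy paper=true, given the evidence: 0.44*0.107 = 0.047080
The normalizing constant is 0.06*0.893 + 0.44*0.107 = 0.100660
Posterior = 0.047080 / 0.100660 ≈ 0.468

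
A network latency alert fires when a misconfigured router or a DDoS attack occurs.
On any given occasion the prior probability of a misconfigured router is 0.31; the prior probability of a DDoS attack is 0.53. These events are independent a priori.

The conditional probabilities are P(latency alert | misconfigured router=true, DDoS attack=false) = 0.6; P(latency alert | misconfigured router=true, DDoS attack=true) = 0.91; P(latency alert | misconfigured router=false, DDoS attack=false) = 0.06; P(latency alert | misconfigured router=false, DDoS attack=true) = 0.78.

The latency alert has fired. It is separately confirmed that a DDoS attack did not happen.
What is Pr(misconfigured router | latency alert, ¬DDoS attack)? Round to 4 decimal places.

Pr(misconfigured router | latency alert, ¬DDoS attack) ≈ 0.8179

Enumerate both values of misconfigured router and weight by the priors:
  P(latency alert | ¬DDoS attack) = 0.06*0.69 + 0.6*0.31
        = 0.041400 + 0.186000 = 0.227400
The terms with misconfigured router present sum to 0.186000, so
  P(misconfigured router | latency alert, ¬DDoS attack) = 0.186000 / 0.227400 ≈ 0.8179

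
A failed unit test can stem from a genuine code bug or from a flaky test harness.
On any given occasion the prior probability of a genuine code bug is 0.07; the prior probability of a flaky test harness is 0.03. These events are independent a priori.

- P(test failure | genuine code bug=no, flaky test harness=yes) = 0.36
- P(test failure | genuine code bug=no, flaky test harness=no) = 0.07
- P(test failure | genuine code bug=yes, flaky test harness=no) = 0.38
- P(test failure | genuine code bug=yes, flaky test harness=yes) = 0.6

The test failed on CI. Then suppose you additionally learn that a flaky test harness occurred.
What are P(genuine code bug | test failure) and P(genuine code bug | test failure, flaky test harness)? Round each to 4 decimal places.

P(genuine code bug | test failure) ≈ 0.2699; P(genuine code bug | test failure, flaky test harness) ≈ 0.1115

Numerator (weight on configurations with genuine code bug): 0.025802 + 0.001260 = 0.027062
Normalizer over all consistent configurations: 0.07×0.93×0.97 + 0.36×0.93×0.03 + 0.38×0.07×0.97 + 0.6×0.07×0.03 = 0.100253
P(genuine code bug | test failure) = 0.027062/0.100253 ≈ 0.2699

Now condition on the additional information:
P(test failure | flaky test harness) = 0.36·0.93 + 0.6·0.07 = 0.334800 + 0.042000 = 0.376800
Restricting to configurations with genuine code bug present: 0.6·0.07 = 0.042000.
So P(genuine code bug | test failure, flaky test harness) = 0.042000/0.376800 ≈ 0.1115.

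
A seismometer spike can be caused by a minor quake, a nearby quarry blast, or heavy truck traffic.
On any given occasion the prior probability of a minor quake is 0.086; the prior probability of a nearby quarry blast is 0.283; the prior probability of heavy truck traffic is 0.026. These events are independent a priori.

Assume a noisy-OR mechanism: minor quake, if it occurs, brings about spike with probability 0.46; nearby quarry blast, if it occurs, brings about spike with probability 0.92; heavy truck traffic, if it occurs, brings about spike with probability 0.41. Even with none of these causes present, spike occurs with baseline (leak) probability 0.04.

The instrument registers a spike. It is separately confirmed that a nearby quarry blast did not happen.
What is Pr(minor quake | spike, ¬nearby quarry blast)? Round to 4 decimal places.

Pr(minor quake | spike, ¬nearby quarry blast) ≈ 0.4771

Under noisy-OR, P(spike | causes) = 1 − (1−0.04)·∏(1−qᵢ) over the active causes.
For the numerator, keep only minor quake=true terms: 0.040341 + 0.001552 = 0.041893
Normalizer over all consistent configurations: 0.04·0.914·0.974 + 0.4336·0.914·0.026 + 0.4816·0.086·0.974 + 0.694144·0.086·0.026 = 0.087806
P(minor quake | spike, ¬nearby quarry blast) = 0.041893/0.087806 ≈ 0.4771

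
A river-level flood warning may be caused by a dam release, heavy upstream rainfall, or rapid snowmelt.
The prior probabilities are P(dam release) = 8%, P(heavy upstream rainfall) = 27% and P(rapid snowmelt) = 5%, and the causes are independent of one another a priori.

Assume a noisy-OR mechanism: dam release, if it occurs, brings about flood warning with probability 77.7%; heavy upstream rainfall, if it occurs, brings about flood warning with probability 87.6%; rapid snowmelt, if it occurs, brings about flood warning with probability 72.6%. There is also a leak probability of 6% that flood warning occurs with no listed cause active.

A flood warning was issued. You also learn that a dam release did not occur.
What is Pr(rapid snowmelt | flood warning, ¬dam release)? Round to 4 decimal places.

Pr(rapid snowmelt | flood warning, ¬dam release) ≈ 0.1303

Under noisy-OR, P(flood warning | causes) = 1 − (1−0.06)·∏(1−qᵢ) over the active causes.
P(flood warning | ¬dam release) = 0.06×0.73×0.95 + 0.74244×0.73×0.05 + 0.88344×0.27×0.95 + 0.968063×0.27×0.05 = 0.041610 + 0.027099 + 0.226602 + 0.013069 = 0.308380
The rapid snowmelt-present share is 0.027099 + 0.013069 = 0.040168.
P(rapid snowmelt | flood warning, ¬dam release) = 0.040168 / 0.308380 ≈ 0.1303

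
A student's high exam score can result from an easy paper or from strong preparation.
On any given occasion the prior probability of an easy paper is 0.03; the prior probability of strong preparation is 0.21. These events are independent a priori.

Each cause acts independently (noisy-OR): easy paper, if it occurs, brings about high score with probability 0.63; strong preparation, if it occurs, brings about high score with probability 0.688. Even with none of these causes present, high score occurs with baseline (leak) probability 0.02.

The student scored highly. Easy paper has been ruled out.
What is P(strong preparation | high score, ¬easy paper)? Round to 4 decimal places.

P(strong preparation | high score, ¬easy paper) ≈ 0.9022

Under noisy-OR, P(high score | causes) = 1 − (1−0.02)·∏(1−qᵢ) over the active causes.
Numerator (weight on configurations with strong preparation): 0.69424*0.21 = 0.145790
The normalizing constant is 0.02*0.79 + 0.69424*0.21 = 0.161590
P(strong preparation | high score, ¬easy paper) = 0.145790/0.161590 ≈ 0.9022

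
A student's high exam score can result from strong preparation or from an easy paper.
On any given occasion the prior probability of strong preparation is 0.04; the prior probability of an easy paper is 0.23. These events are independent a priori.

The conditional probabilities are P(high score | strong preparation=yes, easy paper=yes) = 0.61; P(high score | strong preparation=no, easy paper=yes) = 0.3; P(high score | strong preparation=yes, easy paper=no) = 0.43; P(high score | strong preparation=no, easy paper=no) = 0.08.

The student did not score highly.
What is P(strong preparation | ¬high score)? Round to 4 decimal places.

P(strong preparation | ¬high score) ≈ 0.0247

P(¬high score) = 0.92*0.96*0.77 + 0.7*0.96*0.23 + 0.57*0.04*0.77 + 0.39*0.04*0.23 = 0.680064 + 0.154560 + 0.017556 + 0.003588 = 0.855768
Of this, 0.021144 comes from 0.017556 + 0.003588 (the strong preparation=true cases).
Hence the posterior is 0.021144/0.855768 ≈ 0.0247.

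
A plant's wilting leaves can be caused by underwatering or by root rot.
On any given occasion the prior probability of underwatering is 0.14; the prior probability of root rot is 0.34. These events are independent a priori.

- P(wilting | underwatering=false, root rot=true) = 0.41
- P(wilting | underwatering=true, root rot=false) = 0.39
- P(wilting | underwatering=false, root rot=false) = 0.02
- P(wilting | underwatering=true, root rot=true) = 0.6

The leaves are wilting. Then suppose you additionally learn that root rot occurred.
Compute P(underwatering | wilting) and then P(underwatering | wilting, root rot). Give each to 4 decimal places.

Sum P(wilting|·) weighted by the priors over the 4 (underwatering, root rot) configurations:
  P(wilting) = 0.02*0.86*0.66 + 0.41*0.86*0.34 + 0.39*0.14*0.66 + 0.6*0.14*0.34
        = 0.011352 + 0.119884 + 0.036036 + 0.028560 = 0.195832
Keeping only the underwatering-present terms gives 0.064596, so
  P(underwatering | wilting) = 0.064596 / 0.195832 ≈ 0.3299

Now condition on the additional information:
Enumerate both values of underwatering and weight by the priors:
  P(wilting | root rot) = 0.41*0.86 + 0.6*0.14
        = 0.352600 + 0.084000 = 0.436600
Configurations with underwatering contribute 0.084000, so
  P(underwatering | wilting, root rot) = 0.084000 / 0.436600 ≈ 0.1924

P(underwatering | wilting) ≈ 0.3299; P(underwatering | wilting, root rot) ≈ 0.1924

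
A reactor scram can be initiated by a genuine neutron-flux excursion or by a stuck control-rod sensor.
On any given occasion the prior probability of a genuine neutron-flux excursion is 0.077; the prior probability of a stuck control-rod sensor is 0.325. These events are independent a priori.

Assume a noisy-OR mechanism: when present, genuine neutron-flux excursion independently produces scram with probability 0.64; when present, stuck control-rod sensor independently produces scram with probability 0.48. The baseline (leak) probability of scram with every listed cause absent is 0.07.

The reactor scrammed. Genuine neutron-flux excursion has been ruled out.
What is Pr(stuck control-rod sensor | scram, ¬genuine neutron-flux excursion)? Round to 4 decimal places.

Under noisy-OR, P(scram | causes) = 1 − (1−0.07)·∏(1−qᵢ) over the active causes.
Weight on stuck control-rod sensor=true, given the evidence: 0.5164·0.325 = 0.167830
The normalizing constant is 0.07·0.675 + 0.5164·0.325 = 0.215080
Posterior = 0.167830 / 0.215080 ≈ 0.7803

Pr(stuck control-rod sensor | scram, ¬genuine neutron-flux excursion) ≈ 0.7803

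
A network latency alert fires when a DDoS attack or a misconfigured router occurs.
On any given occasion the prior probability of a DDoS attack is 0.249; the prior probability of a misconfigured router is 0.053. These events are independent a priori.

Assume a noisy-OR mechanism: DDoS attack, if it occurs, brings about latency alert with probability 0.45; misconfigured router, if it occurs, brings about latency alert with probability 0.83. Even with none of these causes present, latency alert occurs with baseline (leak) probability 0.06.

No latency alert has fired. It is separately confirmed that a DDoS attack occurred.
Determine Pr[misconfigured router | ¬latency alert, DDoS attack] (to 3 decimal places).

Under noisy-OR, P(latency alert | causes) = 1 − (1−0.06)·∏(1−qᵢ) over the active causes.
P(¬latency alert | DDoS attack) = 0.517*0.947 + 0.08789*0.053 = 0.489599 + 0.004658 = 0.494257
Of this, 0.004658 comes from 0.08789*0.053 (the misconfigured router=true cases).
Hence the posterior is 0.004658/0.494257 ≈ 0.009.

Pr[misconfigured router | ¬latency alert, DDoS attack] ≈ 0.009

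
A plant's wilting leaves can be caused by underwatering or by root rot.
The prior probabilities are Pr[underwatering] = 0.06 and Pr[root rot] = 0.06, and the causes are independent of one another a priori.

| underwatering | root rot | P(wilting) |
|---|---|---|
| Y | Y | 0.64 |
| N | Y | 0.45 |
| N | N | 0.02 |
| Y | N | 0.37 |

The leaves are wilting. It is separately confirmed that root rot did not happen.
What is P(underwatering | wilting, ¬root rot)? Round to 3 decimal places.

P(underwatering | wilting, ¬root rot) ≈ 0.541

P(wilting | ¬root rot) = 0.02×0.94 + 0.37×0.06 = 0.018800 + 0.022200 = 0.041000
The underwatering-present share is 0.37×0.06 = 0.022200.
Hence the posterior is 0.022200/0.041000 ≈ 0.541.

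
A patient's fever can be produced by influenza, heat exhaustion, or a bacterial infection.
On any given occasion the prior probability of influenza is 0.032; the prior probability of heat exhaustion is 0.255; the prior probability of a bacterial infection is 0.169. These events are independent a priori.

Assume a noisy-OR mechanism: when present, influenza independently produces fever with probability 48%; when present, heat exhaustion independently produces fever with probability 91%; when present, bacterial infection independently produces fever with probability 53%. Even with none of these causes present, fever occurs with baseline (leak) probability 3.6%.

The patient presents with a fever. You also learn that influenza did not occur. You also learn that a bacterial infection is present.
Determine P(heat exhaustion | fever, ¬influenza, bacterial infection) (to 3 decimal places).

P(heat exhaustion | fever, ¬influenza, bacterial infection) ≈ 0.375

Under noisy-OR, P(fever | causes) = 1 − (1−0.036)·∏(1−qᵢ) over the active causes.
Numerator (weight on configurations with heat exhaustion): 0.959223×0.255 = 0.244602
Normalizer over all consistent configurations: 0.54692×0.745 + 0.959223×0.255 = 0.652057
Posterior = 0.244602 / 0.652057 ≈ 0.375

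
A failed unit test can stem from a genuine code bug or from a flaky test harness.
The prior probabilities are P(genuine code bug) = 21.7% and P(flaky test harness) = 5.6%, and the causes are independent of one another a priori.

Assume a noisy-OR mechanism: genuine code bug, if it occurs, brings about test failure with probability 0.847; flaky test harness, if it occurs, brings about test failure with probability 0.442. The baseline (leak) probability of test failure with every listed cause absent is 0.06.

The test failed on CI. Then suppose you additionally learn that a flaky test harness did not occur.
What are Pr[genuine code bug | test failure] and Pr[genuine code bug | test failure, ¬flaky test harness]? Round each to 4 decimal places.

Under noisy-OR, P(test failure | causes) = 1 − (1−0.06)·∏(1−qᵢ) over the active causes.
Numerator (weight on configurations with genuine code bug): 0.175387 + 0.011177 = 0.186564
Normalizer over all consistent configurations: 0.06×0.783×0.944 + 0.47548×0.783×0.056 + 0.85618×0.217×0.944 + 0.919748×0.217×0.056 = 0.251762
P(genuine code bug | test failure) = 0.186564/0.251762 ≈ 0.7410

With the extra evidence:
P(test failure | ¬flaky test harness) = 0.06×0.783 + 0.85618×0.217 = 0.046980 + 0.185791 = 0.232771
Of this, 0.185791 comes from 0.85618×0.217 (the genuine code bug=true cases).
P(genuine code bug | test failure, ¬flaky test harness) = 0.185791 / 0.232771 ≈ 0.7982
Ruling out flaky test harness raises the posterior on genuine code bug — the flip side of explaining away.

Pr[genuine code bug | test failure] ≈ 0.7410; Pr[genuine code bug | test failure, ¬flaky test harness] ≈ 0.7982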